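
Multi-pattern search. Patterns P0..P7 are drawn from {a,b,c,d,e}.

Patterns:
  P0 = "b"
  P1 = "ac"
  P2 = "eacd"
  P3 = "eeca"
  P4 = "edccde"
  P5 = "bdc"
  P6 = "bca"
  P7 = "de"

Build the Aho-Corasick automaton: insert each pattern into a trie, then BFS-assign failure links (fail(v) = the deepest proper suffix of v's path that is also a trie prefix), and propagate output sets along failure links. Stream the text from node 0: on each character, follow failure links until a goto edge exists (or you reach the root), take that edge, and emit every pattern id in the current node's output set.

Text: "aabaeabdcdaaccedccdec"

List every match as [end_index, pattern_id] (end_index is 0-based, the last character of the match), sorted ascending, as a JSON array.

Build:
Trie (insert patterns):
  0='ε' goto a→2 b→1 d→20 e→4
  1='b' goto c→18 d→16  ←P0
  2='a' goto c→3
  3='ac' goto ·  ←P1
  4='e' goto a→5 d→11 e→8
  5='ea' goto c→6
  6='eac' goto d→7
  7='eacd' goto ·  ←P2
  8='ee' goto c→9
  9='eec' goto a→10
  10='eeca' goto ·  ←P3
  11='ed' goto c→12
  12='edc' goto c→13
  13='edcc' goto d→14
  14='edccd' goto e→15
  15='edccde' goto ·  ←P4
  16='bd' goto c→17
  17='bdc' goto ·  ←P5
  18='bc' goto a→19
  19='bca' goto ·  ←P6
  20='d' goto e→21
  21='de' goto ·  ←P7

Failure links (BFS by depth):
  fail(1) 'b': from fail(0)=0 chase 'b': 0 ⇒ 0;  out={0}∪out(0)={0}
  fail(2) 'a': from fail(0)=0 chase 'a': 0 ⇒ 0;  out=∅∪out(0)=∅
  fail(4) 'e': from fail(0)=0 chase 'e': 0 ⇒ 0;  out=∅∪out(0)=∅
  fail(20) 'd': from fail(0)=0 chase 'd': 0 ⇒ 0;  out=∅∪out(0)=∅
  fail(3) 'ac': from fail(2)=0 chase 'c': 0 ⇒ 0;  out={1}∪out(0)={1}
  fail(5) 'ea': from fail(4)=0 chase 'a': 0 ⇒ 2;  out=∅∪out(2)=∅
  fail(8) 'ee': from fail(4)=0 chase 'e': 0 ⇒ 4;  out=∅∪out(4)=∅
  fail(11) 'ed': from fail(4)=0 chase 'd': 0 ⇒ 20;  out=∅∪out(20)=∅
  fail(16) 'bd': from fail(1)=0 chase 'd': 0 ⇒ 20;  out=∅∪out(20)=∅
  fail(18) 'bc': from fail(1)=0 chase 'c': 0 ⇒ 0;  out=∅∪out(0)=∅
  fail(21) 'de': from fail(20)=0 chase 'e': 0 ⇒ 4;  out={7}∪out(4)={7}
  fail(6) 'eac': from fail(5)=2 chase 'c': 2 ⇒ 3;  out=∅∪out(3)={1}
  fail(9) 'eec': from fail(8)=4 chase 'c': 4→0 ⇒ 0;  out=∅∪out(0)=∅
  fail(12) 'edc': from fail(11)=20 chase 'c': 20→0 ⇒ 0;  out=∅∪out(0)=∅
  fail(17) 'bdc': from fail(16)=20 chase 'c': 20→0 ⇒ 0;  out={5}∪out(0)={5}
  fail(19) 'bca': from fail(18)=0 chase 'a': 0 ⇒ 2;  out={6}∪out(2)={6}
  fail(7) 'eacd': from fail(6)=3 chase 'd': 3→0 ⇒ 20;  out={2}∪out(20)={2}
  fail(10) 'eeca': from fail(9)=0 chase 'a': 0 ⇒ 2;  out={3}∪out(2)={3}
  fail(13) 'edcc': from fail(12)=0 chase 'c': 0 ⇒ 0;  out=∅∪out(0)=∅
  fail(14) 'edccd': from fail(13)=0 chase 'd': 0 ⇒ 20;  out=∅∪out(20)=∅
  fail(15) 'edccde': from fail(14)=20 chase 'e': 20 ⇒ 21;  out={4}∪out(21)={4,7}

Scan:
[0] read 'a'  n0⇒n2
[1] read 'a'  n2⇒n2 (fail-walked)
[2] read 'b'  n2⇒n1 (fail-walked)  → match P0@[2:2]
[3] read 'a'  n1⇒n2 (fail-walked)
[4] read 'e'  n2⇒n4 (fail-walked)
[5] read 'a'  n4⇒n5
[6] read 'b'  n5⇒n1 (fail-walked)  → match P0@[6:6]
[7] read 'd'  n1⇒n16
[8] read 'c'  n16⇒n17  → match P5@[6:8]
[9] read 'd'  n17⇒n20 (fail-walked)
[10] read 'a'  n20⇒n2 (fail-walked)
[11] read 'a'  n2⇒n2 (fail-walked)
[12] read 'c'  n2⇒n3  → match P1@[11:12]
[13] read 'c'  n3⇒n0 (fail-walked)
[14] read 'e'  n0⇒n4
[15] read 'd'  n4⇒n11
[16] read 'c'  n11⇒n12
[17] read 'c'  n12⇒n13
[18] read 'd'  n13⇒n14
[19] read 'e'  n14⇒n15  → match P4@[14:19],P7@[18:19]
[20] read 'c'  n15⇒n0 (fail-walked)

Result: [[2,0],[6,0],[8,5],[12,1],[19,4],[19,7]]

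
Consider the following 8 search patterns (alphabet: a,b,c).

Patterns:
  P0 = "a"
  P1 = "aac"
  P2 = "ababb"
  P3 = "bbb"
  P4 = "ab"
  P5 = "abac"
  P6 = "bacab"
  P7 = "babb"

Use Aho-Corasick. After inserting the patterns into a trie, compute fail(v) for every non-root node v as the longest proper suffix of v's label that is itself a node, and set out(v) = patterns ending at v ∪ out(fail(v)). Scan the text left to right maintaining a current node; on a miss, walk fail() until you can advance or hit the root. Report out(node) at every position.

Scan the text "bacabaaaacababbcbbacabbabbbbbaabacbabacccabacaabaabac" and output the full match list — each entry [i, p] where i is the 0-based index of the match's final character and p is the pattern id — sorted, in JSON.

Construct AC machine:
Trie (insert patterns):
  n0 'ε': a→1 b→8
  n1 'a': a→2 b→4  ←P0
  n2 'aa': c→3
  n3 'aac': ·  ←P1
  n4 'ab': a→5  ←P4
  n5 'aba': b→6 c→11
  n6 'abab': b→7
  n7 'ababb': ·  ←P2
  n8 'b': a→12 b→9
  n9 'bb': b→10
  n10 'bbb': ·  ←P3
  n11 'abac': ·  ←P5
  n12 'ba': b→16 c→13
  n13 'bac': a→14
  n14 'baca': b→15
  n15 'bacab': ·  ←P6
  n16 'bab': b→17
  n17 'babb': ·  ←P7

BFS fail/out derivation:
  fail(1) 'a': from fail(0)=0 chase 'a': 0 ⇒ 0;  out={0}∪out(0)={0}
  fail(8) 'b': from fail(0)=0 chase 'b': 0 ⇒ 0;  out=∅∪out(0)=∅
  fail(2) 'aa': from fail(1)=0 chase 'a': 0 ⇒ 1;  out=∅∪out(1)={0}
  fail(4) 'ab': from fail(1)=0 chase 'b': 0 ⇒ 8;  out={4}∪out(8)={4}
  fail(9) 'bb': from fail(8)=0 chase 'b': 0 ⇒ 8;  out=∅∪out(8)=∅
  fail(12) 'ba': from fail(8)=0 chase 'a': 0 ⇒ 1;  out=∅∪out(1)={0}
  fail(3) 'aac': from fail(2)=1 chase 'c': 1→0 ⇒ 0;  out={1}∪out(0)={1}
  fail(5) 'aba': from fail(4)=8 chase 'a': 8 ⇒ 12;  out=∅∪out(12)={0}
  fail(10) 'bbb': from fail(9)=8 chase 'b': 8 ⇒ 9;  out={3}∪out(9)={3}
  fail(13) 'bac': from fail(12)=1 chase 'c': 1→0 ⇒ 0;  out=∅∪out(0)=∅
  fail(16) 'bab': from fail(12)=1 chase 'b': 1 ⇒ 4;  out=∅∪out(4)={4}
  fail(6) 'abab': from fail(5)=12 chase 'b': 12 ⇒ 16;  out=∅∪out(16)={4}
  fail(11) 'abac': from fail(5)=12 chase 'c': 12 ⇒ 13;  out={5}∪out(13)={5}
  fail(14) 'baca': from fail(13)=0 chase 'a': 0 ⇒ 1;  out=∅∪out(1)={0}
  fail(17) 'babb': from fail(16)=4 chase 'b': 4→8 ⇒ 9;  out={7}∪out(9)={7}
  fail(7) 'ababb': from fail(6)=16 chase 'b': 16 ⇒ 17;  out={2}∪out(17)={2,7}
  fail(15) 'bacab': from fail(14)=1 chase 'b': 1 ⇒ 4;  out={6}∪out(4)={4,6}

Run:
i=0 'b': node 0→8
i=1 'a': node 8→12  ** P0@[1:1]
i=2 'c': node 12→13
i=3 'a': node 13→14  ** P0@[3:3]
i=4 'b': node 14→15  ** P4@[3:4],P6@[0:4]
i=5 'a': node 15→5 (fail-walked)  ** P0@[5:5]
i=6 'a': node 5→2 (fail-walked)  ** P0@[6:6]
i=7 'a': node 2→2 (fail-walked)  ** P0@[7:7]
i=8 'a': node 2→2 (fail-walked)  ** P0@[8:8]
i=9 'c': node 2→3  ** P1@[7:9]
i=10 'a': node 3→1 (fail-walked)  ** P0@[10:10]
i=11 'b': node 1→4  ** P4@[10:11]
i=12 'a': node 4→5  ** P0@[12:12]
i=13 'b': node 5→6  ** P4@[12:13]
i=14 'b': node 6→7  ** P2@[10:14],P7@[11:14]
i=15 'c': node 7→0 (fail-walked)
i=16 'b': node 0→8
i=17 'b': node 8→9
i=18 'a': node 9→12 (fail-walked)  ** P0@[18:18]
i=19 'c': node 12→13
i=20 'a': node 13→14  ** P0@[20:20]
i=21 'b': node 14→15  ** P4@[20:21],P6@[17:21]
i=22 'b': node 15→9 (fail-walked)
i=23 'a': node 9→12 (fail-walked)  ** P0@[23:23]
i=24 'b': node 12→16  ** P4@[23:24]
i=25 'b': node 16→17  ** P7@[22:25]
i=26 'b': node 17→10 (fail-walked)  ** P3@[24:26]
i=27 'b': node 10→10 (fail-walked)  ** P3@[25:27]
i=28 'b': node 10→10 (fail-walked)  ** P3@[26:28]
i=29 'a': node 10→12 (fail-walked)  ** P0@[29:29]
i=30 'a': node 12→2 (fail-walked)  ** P0@[30:30]
i=31 'b': node 2→4 (fail-walked)  ** P4@[30:31]
i=32 'a': node 4→5  ** P0@[32:32]
i=33 'c': node 5→11  ** P5@[30:33]
i=34 'b': node 11→8 (fail-walked)
i=35 'a': node 8→12  ** P0@[35:35]
i=36 'b': node 12→16  ** P4@[35:36]
i=37 'a': node 16→5 (fail-walked)  ** P0@[37:37]
i=38 'c': node 5→11  ** P5@[35:38]
i=39 'c': node 11→0 (fail-walked)
i=40 'c': node 0→0
i=41 'a': node 0→1  ** P0@[41:41]
i=42 'b': node 1→4  ** P4@[41:42]
i=43 'a': node 4→5  ** P0@[43:43]
i=44 'c': node 5→11  ** P5@[41:44]
i=45 'a': node 11→14 (fail-walked)  ** P0@[45:45]
i=46 'a': node 14→2 (fail-walked)  ** P0@[46:46]
i=47 'b': node 2→4 (fail-walked)  ** P4@[46:47]
i=48 'a': node 4→5  ** P0@[48:48]
i=49 'a': node 5→2 (fail-walked)  ** P0@[49:49]
i=50 'b': node 2→4 (fail-walked)  ** P4@[49:50]
i=51 'a': node 4→5  ** P0@[51:51]
i=52 'c': node 5→11  ** P5@[49:52]

Result: [[1,0],[3,0],[4,4],[4,6],[5,0],[6,0],[7,0],[8,0],[9,1],[10,0],[11,4],[12,0],[13,4],[14,2],[14,7],[18,0],[20,0],[21,4],[21,6],[23,0],[24,4],[25,7],[26,3],[27,3],[28,3],[29,0],[30,0],[31,4],[32,0],[33,5],[35,0],[36,4],[37,0],[38,5],[41,0],[42,4],[43,0],[44,5],[45,0],[46,0],[47,4],[48,0],[49,0],[50,4],[51,0],[52,5]]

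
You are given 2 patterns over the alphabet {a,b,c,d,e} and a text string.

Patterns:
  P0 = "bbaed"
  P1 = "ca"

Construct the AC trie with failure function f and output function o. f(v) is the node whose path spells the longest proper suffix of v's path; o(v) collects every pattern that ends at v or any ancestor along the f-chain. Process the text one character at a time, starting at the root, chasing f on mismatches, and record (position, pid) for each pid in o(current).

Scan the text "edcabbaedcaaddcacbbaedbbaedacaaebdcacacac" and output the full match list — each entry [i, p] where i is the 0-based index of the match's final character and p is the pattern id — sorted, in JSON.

Build:
Trie (insert patterns):
  0='ε' goto b→1 c→6
  1='b' goto b→2
  2='bb' goto a→3
  3='bba' goto e→4
  4='bbae' goto d→5
  5='bbaed' goto ·  [P0 ends]
  6='c' goto a→7
  7='ca' goto ·  [P1 ends]

Failure links (BFS by depth):
  fail(1) 'b': from fail(0)=0 chase 'b': 0 ⇒ 0;  out=∅∪out(0)=∅
  fail(6) 'c': from fail(0)=0 chase 'c': 0 ⇒ 0;  out=∅∪out(0)=∅
  fail(2) 'bb': from fail(1)=0 chase 'b': 0 ⇒ 1;  out=∅∪out(1)=∅
  fail(7) 'ca': from fail(6)=0 chase 'a': 0 ⇒ 0;  out={1}∪out(0)={1}
  fail(3) 'bba': from fail(2)=1 chase 'a': 1→0 ⇒ 0;  out=∅∪out(0)=∅
  fail(4) 'bbae': from fail(3)=0 chase 'e': 0 ⇒ 0;  out=∅∪out(0)=∅
  fail(5) 'bbaed': from fail(4)=0 chase 'd': 0 ⇒ 0;  out={0}∪out(0)={0}

Run:
[0] read 'e'  n0⇒n0
[1] read 'd'  n0⇒n0
[2] read 'c'  n0⇒n6
[3] read 'a'  n6⇒n7  → match P1@[2:3]
[4] read 'b'  n7⇒n1 (via fail)
[5] read 'b'  n1⇒n2
[6] read 'a'  n2⇒n3
[7] read 'e'  n3⇒n4
[8] read 'd'  n4⇒n5  → match P0@[4:8]
[9] read 'c'  n5⇒n6 (via fail)
[10] read 'a'  n6⇒n7  → match P1@[9:10]
[11] read 'a'  n7⇒n0 (via fail)
[12] read 'd'  n0⇒n0
[13] read 'd'  n0⇒n0
[14] read 'c'  n0⇒n6
[15] read 'a'  n6⇒n7  → match P1@[14:15]
[16] read 'c'  n7⇒n6 (via fail)
[17] read 'b'  n6⇒n1 (via fail)
[18] read 'b'  n1⇒n2
[19] read 'a'  n2⇒n3
[20] read 'e'  n3⇒n4
[21] read 'd'  n4⇒n5  → match P0@[17:21]
[22] read 'b'  n5⇒n1 (via fail)
[23] read 'b'  n1⇒n2
[24] read 'a'  n2⇒n3
[25] read 'e'  n3⇒n4
[26] read 'd'  n4⇒n5  → match P0@[22:26]
[27] read 'a'  n5⇒n0 (via fail)
[28] read 'c'  n0⇒n6
[29] read 'a'  n6⇒n7  → match P1@[28:29]
[30] read 'a'  n7⇒n0 (via fail)
[31] read 'e'  n0⇒n0
[32] read 'b'  n0⇒n1
[33] read 'd'  n1⇒n0 (via fail)
[34] read 'c'  n0⇒n6
[35] read 'a'  n6⇒n7  → match P1@[34:35]
[36] read 'c'  n7⇒n6 (via fail)
[37] read 'a'  n6⇒n7  → match P1@[36:37]
[38] read 'c'  n7⇒n6 (via fail)
[39] read 'a'  n6⇒n7  → match P1@[38:39]
[40] read 'c'  n7⇒n6 (via fail)

Result: [[3,1],[8,0],[10,1],[15,1],[21,0],[26,0],[29,1],[35,1],[37,1],[39,1]]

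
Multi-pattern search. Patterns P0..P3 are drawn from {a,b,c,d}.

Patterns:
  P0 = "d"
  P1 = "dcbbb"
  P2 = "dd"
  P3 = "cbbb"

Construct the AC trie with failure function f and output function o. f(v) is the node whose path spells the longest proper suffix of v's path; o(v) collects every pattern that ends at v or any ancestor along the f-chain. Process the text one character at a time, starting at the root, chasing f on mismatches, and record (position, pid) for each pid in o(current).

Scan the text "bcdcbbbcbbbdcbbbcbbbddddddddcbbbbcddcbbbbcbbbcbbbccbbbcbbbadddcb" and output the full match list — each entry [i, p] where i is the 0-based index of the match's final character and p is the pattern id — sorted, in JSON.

Build:
Trie nodes:
  n0 'ε': c→7 d→1
  n1 'd': c→2 d→6  [P0 ends]
  n2 'dc': b→3
  n3 'dcb': b→4
  n4 'dcbb': b→5
  n5 'dcbbb': ·  [P1 ends]
  n6 'dd': ·  [P2 ends]
  n7 'c': b→8
  n8 'cb': b→9
  n9 'cbb': b→10
  n10 'cbbb': ·  [P3 ends]

BFS fail/out derivation:
  n1('d'): parent n0 fail=0; on 'd' 0 → fail=0;  out {0}∪∅={0}
  n7('c'): parent n0 fail=0; on 'c' 0 → fail=0;  out ∅∪∅=∅
  n2('dc'): parent n1 fail=0; on 'c' 0 → fail=7;  out ∅∪∅=∅
  n6('dd'): parent n1 fail=0; on 'd' 0 → fail=1;  out {2}∪{0}={0,2}
  n8('cb'): parent n7 fail=0; on 'b' 0 → fail=0;  out ∅∪∅=∅
  n3('dcb'): parent n2 fail=7; on 'b' 7 → fail=8;  out ∅∪∅=∅
  n9('cbb'): parent n8 fail=0; on 'b' 0 → fail=0;  out ∅∪∅=∅
  n4('dcbb'): parent n3 fail=8; on 'b' 8 → fail=9;  out ∅∪∅=∅
  n10('cbbb'): parent n9 fail=0; on 'b' 0 → fail=0;  out {3}∪∅={3}
  n5('dcbbb'): parent n4 fail=9; on 'b' 9 → fail=10;  out {1}∪{3}={1,3}

Scan:
[0] read 'b'  n0⇒n0
[1] read 'c'  n0⇒n7
[2] read 'd'  n7⇒n1 (via fail)  → match P0@[2:2]
[3] read 'c'  n1⇒n2
[4] read 'b'  n2⇒n3
[5] read 'b'  n3⇒n4
[6] read 'b'  n4⇒n5  → match P1@[2:6],P3@[3:6]
[7] read 'c'  n5⇒n7 (via fail)
[8] read 'b'  n7⇒n8
[9] read 'b'  n8⇒n9
[10] read 'b'  n9⇒n10  → match P3@[7:10]
[11] read 'd'  n10⇒n1 (via fail)  → match P0@[11:11]
[12] read 'c'  n1⇒n2
[13] read 'b'  n2⇒n3
[14] read 'b'  n3⇒n4
[15] read 'b'  n4⇒n5  → match P1@[11:15],P3@[12:15]
[16] read 'c'  n5⇒n7 (via fail)
[17] read 'b'  n7⇒n8
[18] read 'b'  n8⇒n9
[19] read 'b'  n9⇒n10  → match P3@[16:19]
[20] read 'd'  n10⇒n1 (via fail)  → match P0@[20:20]
[21] read 'd'  n1⇒n6  → match P0@[21:21],P2@[20:21]
[22] read 'd'  n6⇒n6 (via fail)  → match P0@[22:22],P2@[21:22]
[23] read 'd'  n6⇒n6 (via fail)  → match P0@[23:23],P2@[22:23]
[24] read 'd'  n6⇒n6 (via fail)  → match P0@[24:24],P2@[23:24]
[25] read 'd'  n6⇒n6 (via fail)  → match P0@[25:25],P2@[24:25]
[26] read 'd'  n6⇒n6 (via fail)  → match P0@[26:26],P2@[25:26]
[27] read 'd'  n6⇒n6 (via fail)  → match P0@[27:27],P2@[26:27]
[28] read 'c'  n6⇒n2 (via fail)
[29] read 'b'  n2⇒n3
[30] read 'b'  n3⇒n4
[31] read 'b'  n4⇒n5  → match P1@[27:31],P3@[28:31]
[32] read 'b'  n5⇒n0 (via fail)
[33] read 'c'  n0⇒n7
[34] read 'd'  n7⇒n1 (via fail)  → match P0@[34:34]
[35] read 'd'  n1⇒n6  → match P0@[35:35],P2@[34:35]
[36] read 'c'  n6⇒n2 (via fail)
[37] read 'b'  n2⇒n3
[38] read 'b'  n3⇒n4
[39] read 'b'  n4⇒n5  → match P1@[35:39],P3@[36:39]
[40] read 'b'  n5⇒n0 (via fail)
[41] read 'c'  n0⇒n7
[42] read 'b'  n7⇒n8
[43] read 'b'  n8⇒n9
[44] read 'b'  n9⇒n10  → match P3@[41:44]
[45] read 'c'  n10⇒n7 (via fail)
[46] read 'b'  n7⇒n8
[47] read 'b'  n8⇒n9
[48] read 'b'  n9⇒n10  → match P3@[45:48]
[49] read 'c'  n10⇒n7 (via fail)
[50] read 'c'  n7⇒n7 (via fail)
[51] read 'b'  n7⇒n8
[52] read 'b'  n8⇒n9
[53] read 'b'  n9⇒n10  → match P3@[50:53]
[54] read 'c'  n10⇒n7 (via fail)
[55] read 'b'  n7⇒n8
[56] read 'b'  n8⇒n9
[57] read 'b'  n9⇒n10  → match P3@[54:57]
[58] read 'a'  n10⇒n0 (via fail)
[59] read 'd'  n0⇒n1  → match P0@[59:59]
[60] read 'd'  n1⇒n6  → match P0@[60:60],P2@[59:60]
[61] read 'd'  n6⇒n6 (via fail)  → match P0@[61:61],P2@[60:61]
[62] read 'c'  n6⇒n2 (via fail)
[63] read 'b'  n2⇒n3

Matches: [[2,0],[6,1],[6,3],[10,3],[11,0],[15,1],[15,3],[19,3],[20,0],[21,0],[21,2],[22,0],[22,2],[23,0],[23,2],[24,0],[24,2],[25,0],[25,2],[26,0],[26,2],[27,0],[27,2],[31,1],[31,3],[34,0],[35,0],[35,2],[39,1],[39,3],[44,3],[48,3],[53,3],[57,3],[59,0],[60,0],[60,2],[61,0],[61,2]]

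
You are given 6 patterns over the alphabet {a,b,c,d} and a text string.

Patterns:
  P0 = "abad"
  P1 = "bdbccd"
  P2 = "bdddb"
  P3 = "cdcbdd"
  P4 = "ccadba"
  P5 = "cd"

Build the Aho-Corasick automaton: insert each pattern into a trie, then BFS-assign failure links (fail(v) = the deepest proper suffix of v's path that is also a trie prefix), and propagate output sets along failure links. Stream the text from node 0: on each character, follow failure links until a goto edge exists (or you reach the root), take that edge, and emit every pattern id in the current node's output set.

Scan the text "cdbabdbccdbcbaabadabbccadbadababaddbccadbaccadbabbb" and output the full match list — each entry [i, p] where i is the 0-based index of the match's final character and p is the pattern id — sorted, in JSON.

Build automaton:
Trie (insert patterns):
  n0 'ε': a→1 b→5 c→14
  n1 'a': b→2
  n2 'ab': a→3
  n3 'aba': d→4
  n4 'abad': ·  ←P0
  n5 'b': d→6
  n6 'bd': b→7 d→11
  n7 'bdb': c→8
  n8 'bdbc': c→9
  n9 'bdbcc': d→10
  n10 'bdbccd': ·  ←P1
  n11 'bdd': d→12
  n12 'bddd': b→13
  n13 'bdddb': ·  ←P2
  n14 'c': c→20 d→15
  n15 'cd': c→16  ←P5
  n16 'cdc': b→17
  n17 'cdcb': d→18
  n18 'cdcbd': d→19
  n19 'cdcbdd': ·  ←P3
  n20 'cc': a→21
  n21 'cca': d→22
  n22 'ccad': b→23
  n23 'ccadb': a→24
  n24 'ccadba': ·  ←P4

Failure links (BFS by depth):
  fail(1) 'a': from fail(0)=0 chase 'a': 0 ⇒ 0;  out=∅∪out(0)=∅
  fail(5) 'b': from fail(0)=0 chase 'b': 0 ⇒ 0;  out=∅∪out(0)=∅
  fail(14) 'c': from fail(0)=0 chase 'c': 0 ⇒ 0;  out=∅∪out(0)=∅
  fail(2) 'ab': from fail(1)=0 chase 'b': 0 ⇒ 5;  out=∅∪out(5)=∅
  fail(6) 'bd': from fail(5)=0 chase 'd': 0 ⇒ 0;  out=∅∪out(0)=∅
  fail(15) 'cd': from fail(14)=0 chase 'd': 0 ⇒ 0;  out={5}∪out(0)={5}
  fail(20) 'cc': from fail(14)=0 chase 'c': 0 ⇒ 14;  out=∅∪out(14)=∅
  fail(3) 'aba': from fail(2)=5 chase 'a': 5→0 ⇒ 1;  out=∅∪out(1)=∅
  fail(7) 'bdb': from fail(6)=0 chase 'b': 0 ⇒ 5;  out=∅∪out(5)=∅
  fail(11) 'bdd': from fail(6)=0 chase 'd': 0 ⇒ 0;  out=∅∪out(0)=∅
  fail(16) 'cdc': from fail(15)=0 chase 'c': 0 ⇒ 14;  out=∅∪out(14)=∅
  fail(21) 'cca': from fail(20)=14 chase 'a': 14→0 ⇒ 1;  out=∅∪out(1)=∅
  fail(4) 'abad': from fail(3)=1 chase 'd': 1→0 ⇒ 0;  out={0}∪out(0)={0}
  fail(8) 'bdbc': from fail(7)=5 chase 'c': 5→0 ⇒ 14;  out=∅∪out(14)=∅
  fail(12) 'bddd': from fail(11)=0 chase 'd': 0 ⇒ 0;  out=∅∪out(0)=∅
  fail(17) 'cdcb': from fail(16)=14 chase 'b': 14→0 ⇒ 5;  out=∅∪out(5)=∅
  fail(22) 'ccad': from fail(21)=1 chase 'd': 1→0 ⇒ 0;  out=∅∪out(0)=∅
  fail(9) 'bdbcc': from fail(8)=14 chase 'c': 14 ⇒ 20;  out=∅∪out(20)=∅
  fail(13) 'bdddb': from fail(12)=0 chase 'b': 0 ⇒ 5;  out={2}∪out(5)={2}
  fail(18) 'cdcbd': from fail(17)=5 chase 'd': 5 ⇒ 6;  out=∅∪out(6)=∅
  fail(23) 'ccadb': from fail(22)=0 chase 'b': 0 ⇒ 5;  out=∅∪out(5)=∅
  fail(10) 'bdbccd': from fail(9)=20 chase 'd': 20→14 ⇒ 15;  out={1}∪out(15)={1,5}
  fail(19) 'cdcbdd': from fail(18)=6 chase 'd': 6 ⇒ 11;  out={3}∪out(11)={3}
  fail(24) 'ccadba': from fail(23)=5 chase 'a': 5→0 ⇒ 1;  out={4}∪out(1)={4}

Text stream:
pos 0 'c': at 14
pos 1 'd': at 15  emit P5@[0:1]
pos 2 'b': at 5 ·f
pos 3 'a': at 1 ·f
pos 4 'b': at 2
pos 5 'd': at 6 ·f
pos 6 'b': at 7
pos 7 'c': at 8
pos 8 'c': at 9
pos 9 'd': at 10  emit P1@[4:9],P5@[8:9]
pos 10 'b': at 5 ·f
pos 11 'c': at 14 ·f
pos 12 'b': at 5 ·f
pos 13 'a': at 1 ·f
pos 14 'a': at 1 ·f
pos 15 'b': at 2
pos 16 'a': at 3
pos 17 'd': at 4  emit P0@[14:17]
pos 18 'a': at 1 ·f
pos 19 'b': at 2
pos 20 'b': at 5 ·f
pos 21 'c': at 14 ·f
pos 22 'c': at 20
pos 23 'a': at 21
pos 24 'd': at 22
pos 25 'b': at 23
pos 26 'a': at 24  emit P4@[21:26]
pos 27 'd': at 0 ·f
pos 28 'a': at 1
pos 29 'b': at 2
pos 30 'a': at 3
pos 31 'b': at 2 ·f
pos 32 'a': at 3
pos 33 'd': at 4  emit P0@[30:33]
pos 34 'd': at 0 ·f
pos 35 'b': at 5
pos 36 'c': at 14 ·f
pos 37 'c': at 20
pos 38 'a': at 21
pos 39 'd': at 22
pos 40 'b': at 23
pos 41 'a': at 24  emit P4@[36:41]
pos 42 'c': at 14 ·f
pos 43 'c': at 20
pos 44 'a': at 21
pos 45 'd': at 22
pos 46 'b': at 23
pos 47 'a': at 24  emit P4@[42:47]
pos 48 'b': at 2 ·f
pos 49 'b': at 5 ·f
pos 50 'b': at 5 ·f

All matches (sorted): [[1,5],[9,1],[9,5],[17,0],[26,4],[33,0],[41,4],[47,4]]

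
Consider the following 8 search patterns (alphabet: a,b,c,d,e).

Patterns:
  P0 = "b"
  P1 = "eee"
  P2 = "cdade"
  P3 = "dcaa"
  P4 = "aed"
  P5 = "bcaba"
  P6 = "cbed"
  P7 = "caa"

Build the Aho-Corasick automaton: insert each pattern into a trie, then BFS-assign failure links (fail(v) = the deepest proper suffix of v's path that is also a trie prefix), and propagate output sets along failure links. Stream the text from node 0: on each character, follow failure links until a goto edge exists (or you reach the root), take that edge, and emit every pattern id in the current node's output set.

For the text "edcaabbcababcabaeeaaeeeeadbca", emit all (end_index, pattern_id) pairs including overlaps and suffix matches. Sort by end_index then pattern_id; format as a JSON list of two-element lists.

Construct AC machine:
Trie nodes:
  0='ε' goto a→14 b→1 c→5 d→10 e→2
  1='b' goto c→17  ←P0
  2='e' goto e→3
  3='ee' goto e→4
  4='eee' goto ·  ←P1
  5='c' goto a→24 b→21 d→6
  6='cd' goto a→7
  7='cda' goto d→8
  8='cdad' goto e→9
  9='cdade' goto ·  ←P2
  10='d' goto c→11
  11='dc' goto a→12
  12='dca' goto a→13
  13='dcaa' goto ·  ←P3
  14='a' goto e→15
  15='ae' goto d→16
  16='aed' goto ·  ←P4
  17='bc' goto a→18
  18='bca' goto b→19
  19='bcab' goto a→20
  20='bcaba' goto ·  ←P5
  21='cb' goto e→22
  22='cbe' goto d→23
  23='cbed' goto ·  ←P6
  24='ca' goto a→25
  25='caa' goto ·  ←P7

BFS fail/out derivation:
  n1('b'): parent n0 fail=0; on 'b' 0 → fail=0;  out {0}∪∅={0}
  n2('e'): parent n0 fail=0; on 'e' 0 → fail=0;  out ∅∪∅=∅
  n5('c'): parent n0 fail=0; on 'c' 0 → fail=0;  out ∅∪∅=∅
  n10('d'): parent n0 fail=0; on 'd' 0 → fail=0;  out ∅∪∅=∅
  n14('a'): parent n0 fail=0; on 'a' 0 → fail=0;  out ∅∪∅=∅
  n3('ee'): parent n2 fail=0; on 'e' 0 → fail=2;  out ∅∪∅=∅
  n6('cd'): parent n5 fail=0; on 'd' 0 → fail=10;  out ∅∪∅=∅
  n11('dc'): parent n10 fail=0; on 'c' 0 → fail=5;  out ∅∪∅=∅
  n15('ae'): parent n14 fail=0; on 'e' 0 → fail=2;  out ∅∪∅=∅
  n17('bc'): parent n1 fail=0; on 'c' 0 → fail=5;  out ∅∪∅=∅
  n21('cb'): parent n5 fail=0; on 'b' 0 → fail=1;  out ∅∪{0}={0}
  n24('ca'): parent n5 fail=0; on 'a' 0 → fail=14;  out ∅∪∅=∅
  n4('eee'): parent n3 fail=2; on 'e' 2 → fail=3;  out {1}∪∅={1}
  n7('cda'): parent n6 fail=10; on 'a' 10→0 → fail=14;  out ∅∪∅=∅
  n12('dca'): parent n11 fail=5; on 'a' 5 → fail=24;  out ∅∪∅=∅
  n16('aed'): parent n15 fail=2; on 'd' 2→0 → fail=10;  out {4}∪∅={4}
  n18('bca'): parent n17 fail=5; on 'a' 5 → fail=24;  out ∅∪∅=∅
  n22('cbe'): parent n21 fail=1; on 'e' 1→0 → fail=2;  out ∅∪∅=∅
  n25('caa'): parent n24 fail=14; on 'a' 14→0 → fail=14;  out {7}∪∅={7}
  n8('cdad'): parent n7 fail=14; on 'd' 14→0 → fail=10;  out ∅∪∅=∅
  n13('dcaa'): parent n12 fail=24; on 'a' 24 → fail=25;  out {3}∪{7}={3,7}
  n19('bcab'): parent n18 fail=24; on 'b' 24→14→0 → fail=1;  out ∅∪{0}={0}
  n23('cbed'): parent n22 fail=2; on 'd' 2→0 → fail=10;  out {6}∪∅={6}
  n9('cdade'): parent n8 fail=10; on 'e' 10→0 → fail=2;  out {2}∪∅={2}
  n20('bcaba'): parent n19 fail=1; on 'a' 1→0 → fail=14;  out {5}∪∅={5}

Run:
pos 0 'e': at 2
pos 1 'd': at 10 (via fail)
pos 2 'c': at 11
pos 3 'a': at 12
pos 4 'a': at 13  ** P3@[1:4],P7@[2:4]
pos 5 'b': at 1 (via fail)  ** P0@[5:5]
pos 6 'b': at 1 (via fail)  ** P0@[6:6]
pos 7 'c': at 17
pos 8 'a': at 18
pos 9 'b': at 19  ** P0@[9:9]
pos 10 'a': at 20  ** P5@[6:10]
pos 11 'b': at 1 (via fail)  ** P0@[11:11]
pos 12 'c': at 17
pos 13 'a': at 18
pos 14 'b': at 19  ** P0@[14:14]
pos 15 'a': at 20  ** P5@[11:15]
pos 16 'e': at 15 (via fail)
pos 17 'e': at 3 (via fail)
pos 18 'a': at 14 (via fail)
pos 19 'a': at 14 (via fail)
pos 20 'e': at 15
pos 21 'e': at 3 (via fail)
pos 22 'e': at 4  ** P1@[20:22]
pos 23 'e': at 4 (via fail)  ** P1@[21:23]
pos 24 'a': at 14 (via fail)
pos 25 'd': at 10 (via fail)
pos 26 'b': at 1 (via fail)  ** P0@[26:26]
pos 27 'c': at 17
pos 28 'a': at 18

All matches (sorted): [[4,3],[4,7],[5,0],[6,0],[9,0],[10,5],[11,0],[14,0],[15,5],[22,1],[23,1],[26,0]]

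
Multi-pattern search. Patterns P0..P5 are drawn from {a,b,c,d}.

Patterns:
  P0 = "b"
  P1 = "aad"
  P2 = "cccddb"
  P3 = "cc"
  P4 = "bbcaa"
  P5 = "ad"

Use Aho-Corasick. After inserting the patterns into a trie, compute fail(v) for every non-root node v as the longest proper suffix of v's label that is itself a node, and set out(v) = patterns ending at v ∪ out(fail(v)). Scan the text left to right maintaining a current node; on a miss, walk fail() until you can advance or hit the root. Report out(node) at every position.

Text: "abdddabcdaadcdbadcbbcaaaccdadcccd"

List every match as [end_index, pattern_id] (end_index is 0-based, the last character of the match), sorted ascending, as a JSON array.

Construct AC machine:
Trie (insert patterns):
  n0 'ε': a→2 b→1 c→5
  n1 'b': b→11  ←P0
  n2 'a': a→3 d→15
  n3 'aa': d→4
  n4 'aad': ·  ←P1
  n5 'c': c→6
  n6 'cc': c→7  ←P3
  n7 'ccc': d→8
  n8 'cccd': d→9
  n9 'cccdd': b→10
  n10 'cccddb': ·  ←P2
  n11 'bb': c→12
  n12 'bbc': a→13
  n13 'bbca': a→14
  n14 'bbcaa': ·  ←P4
  n15 'ad': ·  ←P5

BFS fail/out derivation:
  n1('b'): parent n0 fail=0; on 'b' 0 → fail=0;  out {0}∪∅={0}
  n2('a'): parent n0 fail=0; on 'a' 0 → fail=0;  out ∅∪∅=∅
  n5('c'): parent n0 fail=0; on 'c' 0 → fail=0;  out ∅∪∅=∅
  n3('aa'): parent n2 fail=0; on 'a' 0 → fail=2;  out ∅∪∅=∅
  n6('cc'): parent n5 fail=0; on 'c' 0 → fail=5;  out {3}∪∅={3}
  n11('bb'): parent n1 fail=0; on 'b' 0 → fail=1;  out ∅∪{0}={0}
  n15('ad'): parent n2 fail=0; on 'd' 0 → fail=0;  out {5}∪∅={5}
  n4('aad'): parent n3 fail=2; on 'd' 2 → fail=15;  out {1}∪{5}={1,5}
  n7('ccc'): parent n6 fail=5; on 'c' 5 → fail=6;  out ∅∪{3}={3}
  n12('bbc'): parent n11 fail=1; on 'c' 1→0 → fail=5;  out ∅∪∅=∅
  n8('cccd'): parent n7 fail=6; on 'd' 6→5→0 → fail=0;  out ∅∪∅=∅
  n13('bbca'): parent n12 fail=5; on 'a' 5→0 → fail=2;  out ∅∪∅=∅
  n9('cccdd'): parent n8 fail=0; on 'd' 0 → fail=0;  out ∅∪∅=∅
  n14('bbcaa'): parent n13 fail=2; on 'a' 2 → fail=3;  out {4}∪∅={4}
  n10('cccddb'): parent n9 fail=0; on 'b' 0 → fail=1;  out {2}∪{0}={0,2}

Text stream:
i=0 'a': node 0→2
i=1 'b': node 2→1 (via fail)  ** P0@[1:1]
i=2 'd': node 1→0 (via fail)
i=3 'd': node 0→0
i=4 'd': node 0→0
i=5 'a': node 0→2
i=6 'b': node 2→1 (via fail)  ** P0@[6:6]
i=7 'c': node 1→5 (via fail)
i=8 'd': node 5→0 (via fail)
i=9 'a': node 0→2
i=10 'a': node 2→3
i=11 'd': node 3→4  ** P1@[9:11],P5@[10:11]
i=12 'c': node 4→5 (via fail)
i=13 'd': node 5→0 (via fail)
i=14 'b': node 0→1  ** P0@[14:14]
i=15 'a': node 1→2 (via fail)
i=16 'd': node 2→15  ** P5@[15:16]
i=17 'c': node 15→5 (via fail)
i=18 'b': node 5→1 (via fail)  ** P0@[18:18]
i=19 'b': node 1→11  ** P0@[19:19]
i=20 'c': node 11→12
i=21 'a': node 12→13
i=22 'a': node 13→14  ** P4@[18:22]
i=23 'a': node 14→3 (via fail)
i=24 'c': node 3→5 (via fail)
i=25 'c': node 5→6  ** P3@[24:25]
i=26 'd': node 6→0 (via fail)
i=27 'a': node 0→2
i=28 'd': node 2→15  ** P5@[27:28]
i=29 'c': node 15→5 (via fail)
i=30 'c': node 5→6  ** P3@[29:30]
i=31 'c': node 6→7  ** P3@[30:31]
i=32 'd': node 7→8

Matches: [[1,0],[6,0],[11,1],[11,5],[14,0],[16,5],[18,0],[19,0],[22,4],[25,3],[28,5],[30,3],[31,3]]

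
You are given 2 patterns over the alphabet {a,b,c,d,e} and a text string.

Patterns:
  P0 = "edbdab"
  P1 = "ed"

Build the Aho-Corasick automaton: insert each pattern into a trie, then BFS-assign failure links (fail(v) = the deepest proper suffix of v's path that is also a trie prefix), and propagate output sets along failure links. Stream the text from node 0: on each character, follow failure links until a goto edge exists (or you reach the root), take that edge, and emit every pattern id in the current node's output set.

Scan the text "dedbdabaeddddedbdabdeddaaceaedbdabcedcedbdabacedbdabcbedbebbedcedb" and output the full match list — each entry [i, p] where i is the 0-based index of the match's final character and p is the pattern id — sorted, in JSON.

Construct AC machine:
Trie (insert patterns):
  0='ε' goto e→1
  1='e' goto d→2
  2='ed' goto b→3  [P1 ends]
  3='edb' goto d→4
  4='edbd' goto a→5
  5='edbda' goto b→6
  6='edbdab' goto ·  [P0 ends]

BFS fail/out derivation:
  n1('e'): parent n0 fail=0; on 'e' 0 → fail=0;  out ∅∪∅=∅
  n2('ed'): parent n1 fail=0; on 'd' 0 → fail=0;  out {1}∪∅={1}
  n3('edb'): parent n2 fail=0; on 'b' 0 → fail=0;  out ∅∪∅=∅
  n4('edbd'): parent n3 fail=0; on 'd' 0 → fail=0;  out ∅∪∅=∅
  n5('edbda'): parent n4 fail=0; on 'a' 0 → fail=0;  out ∅∪∅=∅
  n6('edbdab'): parent n5 fail=0; on 'b' 0 → fail=0;  out {0}∪∅={0}

Text stream:
i=0 'd': node 0→0
i=1 'e': node 0→1
i=2 'd': node 1→2  → match P1@[1:2]
i=3 'b': node 2→3
i=4 'd': node 3→4
i=5 'a': node 4→5
i=6 'b': node 5→6  → match P0@[1:6]
i=7 'a': node 6→0 (fail-walked)
i=8 'e': node 0→1
i=9 'd': node 1→2  → match P1@[8:9]
i=10 'd': node 2→0 (fail-walked)
i=11 'd': node 0→0
i=12 'd': node 0→0
i=13 'e': node 0→1
i=14 'd': node 1→2  → match P1@[13:14]
i=15 'b': node 2→3
i=16 'd': node 3→4
i=17 'a': node 4→5
i=18 'b': node 5→6  → match P0@[13:18]
i=19 'd': node 6→0 (fail-walked)
i=20 'e': node 0→1
i=21 'd': node 1→2  → match P1@[20:21]
i=22 'd': node 2→0 (fail-walked)
i=23 'a': node 0→0
i=24 'a': node 0→0
i=25 'c': node 0→0
i=26 'e': node 0→1
i=27 'a': node 1→0 (fail-walked)
i=28 'e': node 0→1
i=29 'd': node 1→2  → match P1@[28:29]
i=30 'b': node 2→3
i=31 'd': node 3→4
i=32 'a': node 4→5
i=33 'b': node 5→6  → match P0@[28:33]
i=34 'c': node 6→0 (fail-walked)
i=35 'e': node 0→1
i=36 'd': node 1→2  → match P1@[35:36]
i=37 'c': node 2→0 (fail-walked)
i=38 'e': node 0→1
i=39 'd': node 1→2  → match P1@[38:39]
i=40 'b': node 2→3
i=41 'd': node 3→4
i=42 'a': node 4→5
i=43 'b': node 5→6  → match P0@[38:43]
i=44 'a': node 6→0 (fail-walked)
i=45 'c': node 0→0
i=46 'e': node 0→1
i=47 'd': node 1→2  → match P1@[46:47]
i=48 'b': node 2→3
i=49 'd': node 3→4
i=50 'a': node 4→5
i=51 'b': node 5→6  → match P0@[46:51]
i=52 'c': node 6→0 (fail-walked)
i=53 'b': node 0→0
i=54 'e': node 0→1
i=55 'd': node 1→2  → match P1@[54:55]
i=56 'b': node 2→3
i=57 'e': node 3→1 (fail-walked)
i=58 'b': node 1→0 (fail-walked)
i=59 'b': node 0→0
i=60 'e': node 0→1
i=61 'd': node 1→2  → match P1@[60:61]
i=62 'c': node 2→0 (fail-walked)
i=63 'e': node 0→1
i=64 'd': node 1→2  → match P1@[63:64]
i=65 'b': node 2→3

Result: [[2,1],[6,0],[9,1],[14,1],[18,0],[21,1],[29,1],[33,0],[36,1],[39,1],[43,0],[47,1],[51,0],[55,1],[61,1],[64,1]]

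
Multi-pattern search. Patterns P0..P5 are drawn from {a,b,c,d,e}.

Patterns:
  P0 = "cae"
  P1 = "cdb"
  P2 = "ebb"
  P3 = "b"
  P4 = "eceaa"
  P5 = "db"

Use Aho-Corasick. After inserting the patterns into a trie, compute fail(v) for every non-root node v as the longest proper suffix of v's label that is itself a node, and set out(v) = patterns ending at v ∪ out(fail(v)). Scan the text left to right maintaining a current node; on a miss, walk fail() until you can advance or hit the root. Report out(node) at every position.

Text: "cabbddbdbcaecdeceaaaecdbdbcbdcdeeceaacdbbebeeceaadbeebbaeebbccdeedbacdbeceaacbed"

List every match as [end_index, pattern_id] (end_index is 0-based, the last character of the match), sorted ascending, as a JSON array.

Build automaton:
Trie (insert patterns):
  n0 'ε': b→9 c→1 d→14 e→6
  n1 'c': a→2 d→4
  n2 'ca': e→3
  n3 'cae': ·  ←P0
  n4 'cd': b→5
  n5 'cdb': ·  ←P1
  n6 'e': b→7 c→10
  n7 'eb': b→8
  n8 'ebb': ·  ←P2
  n9 'b': ·  ←P3
  n10 'ec': e→11
  n11 'ece': a→12
  n12 'ecea': a→13
  n13 'eceaa': ·  ←P4
  n14 'd': b→15
  n15 'db': ·  ←P5

Failure links (BFS by depth):
  fail(1) 'c': from fail(0)=0 chase 'c': 0 ⇒ 0;  out=∅∪out(0)=∅
  fail(6) 'e': from fail(0)=0 chase 'e': 0 ⇒ 0;  out=∅∪out(0)=∅
  fail(9) 'b': from fail(0)=0 chase 'b': 0 ⇒ 0;  out={3}∪out(0)={3}
  fail(14) 'd': from fail(0)=0 chase 'd': 0 ⇒ 0;  out=∅∪out(0)=∅
  fail(2) 'ca': from fail(1)=0 chase 'a': 0 ⇒ 0;  out=∅∪out(0)=∅
  fail(4) 'cd': from fail(1)=0 chase 'd': 0 ⇒ 14;  out=∅∪out(14)=∅
  fail(7) 'eb': from fail(6)=0 chase 'b': 0 ⇒ 9;  out=∅∪out(9)={3}
  fail(10) 'ec': from fail(6)=0 chase 'c': 0 ⇒ 1;  out=∅∪out(1)=∅
  fail(15) 'db': from fail(14)=0 chase 'b': 0 ⇒ 9;  out={5}∪out(9)={3,5}
  fail(3) 'cae': from fail(2)=0 chase 'e': 0 ⇒ 6;  out={0}∪out(6)={0}
  fail(5) 'cdb': from fail(4)=14 chase 'b': 14 ⇒ 15;  out={1}∪out(15)={1,3,5}
  fail(8) 'ebb': from fail(7)=9 chase 'b': 9→0 ⇒ 9;  out={2}∪out(9)={2,3}
  fail(11) 'ece': from fail(10)=1 chase 'e': 1→0 ⇒ 6;  out=∅∪out(6)=∅
  fail(12) 'ecea': from fail(11)=6 chase 'a': 6→0 ⇒ 0;  out=∅∪out(0)=∅
  fail(13) 'eceaa': from fail(12)=0 chase 'a': 0 ⇒ 0;  out={4}∪out(0)={4}

Run:
i=0 'c': node 0→1
i=1 'a': node 1→2
i=2 'b': node 2→9 (fail-walked)  emit P3@[2:2]
i=3 'b': node 9→9 (fail-walked)  emit P3@[3:3]
i=4 'd': node 9→14 (fail-walked)
i=5 'd': node 14→14 (fail-walked)
i=6 'b': node 14→15  emit P3@[6:6],P5@[5:6]
i=7 'd': node 15→14 (fail-walked)
i=8 'b': node 14→15  emit P3@[8:8],P5@[7:8]
i=9 'c': node 15→1 (fail-walked)
i=10 'a': node 1→2
i=11 'e': node 2→3  emit P0@[9:11]
i=12 'c': node 3→10 (fail-walked)
i=13 'd': node 10→4 (fail-walked)
i=14 'e': node 4→6 (fail-walked)
i=15 'c': node 6→10
i=16 'e': node 10→11
i=17 'a': node 11→12
i=18 'a': node 12→13  emit P4@[14:18]
i=19 'a': node 13→0 (fail-walked)
i=20 'e': node 0→6
i=21 'c': node 6→10
i=22 'd': node 10→4 (fail-walked)
i=23 'b': node 4→5  emit P1@[21:23],P3@[23:23],P5@[22:23]
i=24 'd': node 5→14 (fail-walked)
i=25 'b': node 14→15  emit P3@[25:25],P5@[24:25]
i=26 'c': node 15→1 (fail-walked)
i=27 'b': node 1→9 (fail-walked)  emit P3@[27:27]
i=28 'd': node 9→14 (fail-walked)
i=29 'c': node 14→1 (fail-walked)
i=30 'd': node 1→4
i=31 'e': node 4→6 (fail-walked)
i=32 'e': node 6→6 (fail-walked)
i=33 'c': node 6→10
i=34 'e': node 10→11
i=35 'a': node 11→12
i=36 'a': node 12→13  emit P4@[32:36]
i=37 'c': node 13→1 (fail-walked)
i=38 'd': node 1→4
i=39 'b': node 4→5  emit P1@[37:39],P3@[39:39],P5@[38:39]
i=40 'b': node 5→9 (fail-walked)  emit P3@[40:40]
i=41 'e': node 9→6 (fail-walked)
i=42 'b': node 6→7  emit P3@[42:42]
i=43 'e': node 7→6 (fail-walked)
i=44 'e': node 6→6 (fail-walked)
i=45 'c': node 6→10
i=46 'e': node 10→11
i=47 'a': node 11→12
i=48 'a': node 12→13  emit P4@[44:48]
i=49 'd': node 13→14 (fail-walked)
i=50 'b': node 14→15  emit P3@[50:50],P5@[49:50]
i=51 'e': node 15→6 (fail-walked)
i=52 'e': node 6→6 (fail-walked)
i=53 'b': node 6→7  emit P3@[53:53]
i=54 'b': node 7→8  emit P2@[52:54],P3@[54:54]
i=55 'a': node 8→0 (fail-walked)
i=56 'e': node 0→6
i=57 'e': node 6→6 (fail-walked)
i=58 'b': node 6→7  emit P3@[58:58]
i=59 'b': node 7→8  emit P2@[57:59],P3@[59:59]
i=60 'c': node 8→1 (fail-walked)
i=61 'c': node 1→1 (fail-walked)
i=62 'd': node 1→4
i=63 'e': node 4→6 (fail-walked)
i=64 'e': node 6→6 (fail-walked)
i=65 'd': node 6→14 (fail-walked)
i=66 'b': node 14→15  emit P3@[66:66],P5@[65:66]
i=67 'a': node 15→0 (fail-walked)
i=68 'c': node 0→1
i=69 'd': node 1→4
i=70 'b': node 4→5  emit P1@[68:70],P3@[70:70],P5@[69:70]
i=71 'e': node 5→6 (fail-walked)
i=72 'c': node 6→10
i=73 'e': node 10→11
i=74 'a': node 11→12
i=75 'a': node 12→13  emit P4@[71:75]
i=76 'c': node 13→1 (fail-walked)
i=77 'b': node 1→9 (fail-walked)  emit P3@[77:77]
i=78 'e': node 9→6 (fail-walked)
i=79 'd': node 6→14 (fail-walked)

All matches (sorted): [[2,3],[3,3],[6,3],[6,5],[8,3],[8,5],[11,0],[18,4],[23,1],[23,3],[23,5],[25,3],[25,5],[27,3],[36,4],[39,1],[39,3],[39,5],[40,3],[42,3],[48,4],[50,3],[50,5],[53,3],[54,2],[54,3],[58,3],[59,2],[59,3],[66,3],[66,5],[70,1],[70,3],[70,5],[75,4],[77,3]]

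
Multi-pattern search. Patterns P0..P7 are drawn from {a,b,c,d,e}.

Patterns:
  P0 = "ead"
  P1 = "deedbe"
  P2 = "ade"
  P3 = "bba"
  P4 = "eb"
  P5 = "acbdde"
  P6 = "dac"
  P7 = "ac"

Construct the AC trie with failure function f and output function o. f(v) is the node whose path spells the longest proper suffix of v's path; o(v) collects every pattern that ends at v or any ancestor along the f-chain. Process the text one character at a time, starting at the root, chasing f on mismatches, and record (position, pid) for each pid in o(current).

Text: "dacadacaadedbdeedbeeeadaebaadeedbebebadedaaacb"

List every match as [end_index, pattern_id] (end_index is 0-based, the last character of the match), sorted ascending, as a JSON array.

Build:
Trie nodes:
  0='ε' goto a→10 b→13 d→4 e→1
  1='e' goto a→2 b→16
  2='ea' goto d→3
  3='ead' goto ·  [P0 ends]
  4='d' goto a→22 e→5
  5='de' goto e→6
  6='dee' goto d→7
  7='deed' goto b→8
  8='deedb' goto e→9
  9='deedbe' goto ·  [P1 ends]
  10='a' goto c→17 d→11
  11='ad' goto e→12
  12='ade' goto ·  [P2 ends]
  13='b' goto b→14
  14='bb' goto a→15
  15='bba' goto ·  [P3 ends]
  16='eb' goto ·  [P4 ends]
  17='ac' goto b→18  [P7 ends]
  18='acb' goto d→19
  19='acbd' goto d→20
  20='acbdd' goto e→21
  21='acbdde' goto ·  [P5 ends]
  22='da' goto c→23
  23='dac' goto ·  [P6 ends]

Failure links (BFS by depth):
  fail(1) 'e': from fail(0)=0 chase 'e': 0 ⇒ 0;  out=∅∪out(0)=∅
  fail(4) 'd': from fail(0)=0 chase 'd': 0 ⇒ 0;  out=∅∪out(0)=∅
  fail(10) 'a': from fail(0)=0 chase 'a': 0 ⇒ 0;  out=∅∪out(0)=∅
  fail(13) 'b': from fail(0)=0 chase 'b': 0 ⇒ 0;  out=∅∪out(0)=∅
  fail(2) 'ea': from fail(1)=0 chase 'a': 0 ⇒ 10;  out=∅∪out(10)=∅
  fail(5) 'de': from fail(4)=0 chase 'e': 0 ⇒ 1;  out=∅∪out(1)=∅
  fail(11) 'ad': from fail(10)=0 chase 'd': 0 ⇒ 4;  out=∅∪out(4)=∅
  fail(14) 'bb': from fail(13)=0 chase 'b': 0 ⇒ 13;  out=∅∪out(13)=∅
  fail(16) 'eb': from fail(1)=0 chase 'b': 0 ⇒ 13;  out={4}∪out(13)={4}
  fail(17) 'ac': from fail(10)=0 chase 'c': 0 ⇒ 0;  out={7}∪out(0)={7}
  fail(22) 'da': from fail(4)=0 chase 'a': 0 ⇒ 10;  out=∅∪out(10)=∅
  fail(3) 'ead': from fail(2)=10 chase 'd': 10 ⇒ 11;  out={0}∪out(11)={0}
  fail(6) 'dee': from fail(5)=1 chase 'e': 1→0 ⇒ 1;  out=∅∪out(1)=∅
  fail(12) 'ade': from fail(11)=4 chase 'e': 4 ⇒ 5;  out={2}∪out(5)={2}
  fail(15) 'bba': from fail(14)=13 chase 'a': 13→0 ⇒ 10;  out={3}∪out(10)={3}
  fail(18) 'acb': from fail(17)=0 chase 'b': 0 ⇒ 13;  out=∅∪out(13)=∅
  fail(23) 'dac': from fail(22)=10 chase 'c': 10 ⇒ 17;  out={6}∪out(17)={6,7}
  fail(7) 'deed': from fail(6)=1 chase 'd': 1→0 ⇒ 4;  out=∅∪out(4)=∅
  fail(19) 'acbd': from fail(18)=13 chase 'd': 13→0 ⇒ 4;  out=∅∪out(4)=∅
  fail(8) 'deedb': from fail(7)=4 chase 'b': 4→0 ⇒ 13;  out=∅∪out(13)=∅
  fail(20) 'acbdd': from fail(19)=4 chase 'd': 4→0 ⇒ 4;  out=∅∪out(4)=∅
  fail(9) 'deedbe': from fail(8)=13 chase 'e': 13→0 ⇒ 1;  out={1}∪out(1)={1}
  fail(21) 'acbdde': from fail(20)=4 chase 'e': 4 ⇒ 5;  out={5}∪out(5)={5}

Text stream:
[0] read 'd'  n0⇒n4
[1] read 'a'  n4⇒n22
[2] read 'c'  n22⇒n23  emit P6@[0:2],P7@[1:2]
[3] read 'a'  n23⇒n10 ·f
[4] read 'd'  n10⇒n11
[5] read 'a'  n11⇒n22 ·f
[6] read 'c'  n22⇒n23  emit P6@[4:6],P7@[5:6]
[7] read 'a'  n23⇒n10 ·f
[8] read 'a'  n10⇒n10 ·f
[9] read 'd'  n10⇒n11
[10] read 'e'  n11⇒n12  emit P2@[8:10]
[11] read 'd'  n12⇒n4 ·f
[12] read 'b'  n4⇒n13 ·f
[13] read 'd'  n13⇒n4 ·f
[14] read 'e'  n4⇒n5
[15] read 'e'  n5⇒n6
[16] read 'd'  n6⇒n7
[17] read 'b'  n7⇒n8
[18] read 'e'  n8⇒n9  emit P1@[13:18]
[19] read 'e'  n9⇒n1 ·f
[20] read 'e'  n1⇒n1 ·f
[21] read 'a'  n1⇒n2
[22] read 'd'  n2⇒n3  emit P0@[20:22]
[23] read 'a'  n3⇒n22 ·f
[24] read 'e'  n22⇒n1 ·f
[25] read 'b'  n1⇒n16  emit P4@[24:25]
[26] read 'a'  n16⇒n10 ·f
[27] read 'a'  n10⇒n10 ·f
[28] read 'd'  n10⇒n11
[29] read 'e'  n11⇒n12  emit P2@[27:29]
[30] read 'e'  n12⇒n6 ·f
[31] read 'd'  n6⇒n7
[32] read 'b'  n7⇒n8
[33] read 'e'  n8⇒n9  emit P1@[28:33]
[34] read 'b'  n9⇒n16 ·f  emit P4@[33:34]
[35] read 'e'  n16⇒n1 ·f
[36] read 'b'  n1⇒n16  emit P4@[35:36]
[37] read 'a'  n16⇒n10 ·f
[38] read 'd'  n10⇒n11
[39] read 'e'  n11⇒n12  emit P2@[37:39]
[40] read 'd'  n12⇒n4 ·f
[41] read 'a'  n4⇒n22
[42] read 'a'  n22⇒n10 ·f
[43] read 'a'  n10⇒n10 ·f
[44] read 'c'  n10⇒n17  emit P7@[43:44]
[45] read 'b'  n17⇒n18

Result: [[2,6],[2,7],[6,6],[6,7],[10,2],[18,1],[22,0],[25,4],[29,2],[33,1],[34,4],[36,4],[39,2],[44,7]]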